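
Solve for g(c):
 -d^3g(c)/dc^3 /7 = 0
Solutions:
 g(c) = C1 + C2*c + C3*c^2


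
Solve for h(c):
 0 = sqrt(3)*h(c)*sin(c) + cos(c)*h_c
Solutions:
 h(c) = C1*cos(c)^(sqrt(3))


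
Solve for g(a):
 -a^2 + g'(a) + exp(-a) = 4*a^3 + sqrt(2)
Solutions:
 g(a) = C1 + a^4 + a^3/3 + sqrt(2)*a + exp(-a)


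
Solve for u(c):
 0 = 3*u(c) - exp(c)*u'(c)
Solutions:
 u(c) = C1*exp(-3*exp(-c))


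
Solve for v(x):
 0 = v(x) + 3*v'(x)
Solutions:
 v(x) = C1*exp(-x/3)


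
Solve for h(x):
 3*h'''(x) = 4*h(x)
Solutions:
 h(x) = C3*exp(6^(2/3)*x/3) + (C1*sin(2^(2/3)*3^(1/6)*x/2) + C2*cos(2^(2/3)*3^(1/6)*x/2))*exp(-6^(2/3)*x/6)


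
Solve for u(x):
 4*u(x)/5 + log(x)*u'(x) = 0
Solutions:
 u(x) = C1*exp(-4*li(x)/5)


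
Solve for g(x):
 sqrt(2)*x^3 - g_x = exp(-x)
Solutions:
 g(x) = C1 + sqrt(2)*x^4/4 + exp(-x)


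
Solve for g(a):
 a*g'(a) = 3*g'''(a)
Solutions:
 g(a) = C1 + Integral(C2*airyai(3^(2/3)*a/3) + C3*airybi(3^(2/3)*a/3), a)


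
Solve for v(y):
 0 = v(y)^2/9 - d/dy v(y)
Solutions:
 v(y) = -9/(C1 + y)


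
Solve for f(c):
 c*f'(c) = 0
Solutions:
 f(c) = C1


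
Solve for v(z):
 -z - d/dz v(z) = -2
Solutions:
 v(z) = C1 - z^2/2 + 2*z


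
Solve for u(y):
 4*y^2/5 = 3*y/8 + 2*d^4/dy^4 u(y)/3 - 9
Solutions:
 u(y) = C1 + C2*y + C3*y^2 + C4*y^3 + y^6/300 - 3*y^5/640 + 9*y^4/16


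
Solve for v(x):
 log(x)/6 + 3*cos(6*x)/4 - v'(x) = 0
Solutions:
 v(x) = C1 + x*log(x)/6 - x/6 + sin(6*x)/8


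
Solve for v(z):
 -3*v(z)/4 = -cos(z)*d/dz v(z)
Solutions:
 v(z) = C1*(sin(z) + 1)^(3/8)/(sin(z) - 1)^(3/8)


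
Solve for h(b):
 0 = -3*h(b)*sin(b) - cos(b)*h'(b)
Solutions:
 h(b) = C1*cos(b)^3


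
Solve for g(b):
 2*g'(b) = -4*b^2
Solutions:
 g(b) = C1 - 2*b^3/3


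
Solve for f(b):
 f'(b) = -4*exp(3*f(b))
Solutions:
 f(b) = log((-3^(2/3) - 3*3^(1/6)*I)*(1/(C1 + 4*b))^(1/3)/6)
 f(b) = log((-3^(2/3) + 3*3^(1/6)*I)*(1/(C1 + 4*b))^(1/3)/6)
 f(b) = log(1/(C1 + 12*b))/3


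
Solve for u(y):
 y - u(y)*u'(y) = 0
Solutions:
 u(y) = -sqrt(C1 + y^2)
 u(y) = sqrt(C1 + y^2)


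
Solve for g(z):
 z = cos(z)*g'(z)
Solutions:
 g(z) = C1 + Integral(z/cos(z), z)


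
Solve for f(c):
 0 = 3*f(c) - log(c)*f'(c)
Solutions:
 f(c) = C1*exp(3*li(c))


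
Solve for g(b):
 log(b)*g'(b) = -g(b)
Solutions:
 g(b) = C1*exp(-li(b))


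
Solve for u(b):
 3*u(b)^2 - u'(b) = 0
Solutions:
 u(b) = -1/(C1 + 3*b)


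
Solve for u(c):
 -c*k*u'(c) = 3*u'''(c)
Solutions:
 u(c) = C1 + Integral(C2*airyai(3^(2/3)*c*(-k)^(1/3)/3) + C3*airybi(3^(2/3)*c*(-k)^(1/3)/3), c)


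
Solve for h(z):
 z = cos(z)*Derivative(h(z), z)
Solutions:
 h(z) = C1 + Integral(z/cos(z), z)


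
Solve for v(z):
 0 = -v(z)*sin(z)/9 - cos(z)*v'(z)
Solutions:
 v(z) = C1*cos(z)^(1/9)


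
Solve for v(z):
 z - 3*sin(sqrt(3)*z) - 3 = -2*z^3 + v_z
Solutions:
 v(z) = C1 + z^4/2 + z^2/2 - 3*z + sqrt(3)*cos(sqrt(3)*z)


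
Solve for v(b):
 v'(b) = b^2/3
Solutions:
 v(b) = C1 + b^3/9


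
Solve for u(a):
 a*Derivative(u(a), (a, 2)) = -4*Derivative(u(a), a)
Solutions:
 u(a) = C1 + C2/a^3


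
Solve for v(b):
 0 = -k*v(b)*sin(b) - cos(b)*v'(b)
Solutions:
 v(b) = C1*exp(k*log(cos(b)))


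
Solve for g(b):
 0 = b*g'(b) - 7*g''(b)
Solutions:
 g(b) = C1 + C2*erfi(sqrt(14)*b/14)


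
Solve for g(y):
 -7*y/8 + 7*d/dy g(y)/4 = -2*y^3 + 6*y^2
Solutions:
 g(y) = C1 - 2*y^4/7 + 8*y^3/7 + y^2/4


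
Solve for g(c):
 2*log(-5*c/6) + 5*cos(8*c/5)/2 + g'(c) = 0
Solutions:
 g(c) = C1 - 2*c*log(-c) - 2*c*log(5) + 2*c + 2*c*log(6) - 25*sin(8*c/5)/16


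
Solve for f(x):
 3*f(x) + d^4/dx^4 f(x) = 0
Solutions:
 f(x) = (C1*sin(sqrt(2)*3^(1/4)*x/2) + C2*cos(sqrt(2)*3^(1/4)*x/2))*exp(-sqrt(2)*3^(1/4)*x/2) + (C3*sin(sqrt(2)*3^(1/4)*x/2) + C4*cos(sqrt(2)*3^(1/4)*x/2))*exp(sqrt(2)*3^(1/4)*x/2)


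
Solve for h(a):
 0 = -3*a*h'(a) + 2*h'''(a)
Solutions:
 h(a) = C1 + Integral(C2*airyai(2^(2/3)*3^(1/3)*a/2) + C3*airybi(2^(2/3)*3^(1/3)*a/2), a)


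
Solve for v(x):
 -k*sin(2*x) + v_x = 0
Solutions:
 v(x) = C1 - k*cos(2*x)/2


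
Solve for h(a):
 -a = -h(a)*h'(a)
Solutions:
 h(a) = -sqrt(C1 + a^2)
 h(a) = sqrt(C1 + a^2)


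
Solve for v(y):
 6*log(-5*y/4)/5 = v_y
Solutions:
 v(y) = C1 + 6*y*log(-y)/5 + 6*y*(-2*log(2) - 1 + log(5))/5


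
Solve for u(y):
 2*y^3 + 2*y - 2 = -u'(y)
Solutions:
 u(y) = C1 - y^4/2 - y^2 + 2*y


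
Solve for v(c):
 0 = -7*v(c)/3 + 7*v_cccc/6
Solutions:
 v(c) = C1*exp(-2^(1/4)*c) + C2*exp(2^(1/4)*c) + C3*sin(2^(1/4)*c) + C4*cos(2^(1/4)*c)


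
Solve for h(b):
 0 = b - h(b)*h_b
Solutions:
 h(b) = -sqrt(C1 + b^2)
 h(b) = sqrt(C1 + b^2)


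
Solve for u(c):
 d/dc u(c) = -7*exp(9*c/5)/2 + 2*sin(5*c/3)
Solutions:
 u(c) = C1 - 35*exp(9*c/5)/18 - 6*cos(5*c/3)/5


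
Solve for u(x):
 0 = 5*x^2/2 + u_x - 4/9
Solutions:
 u(x) = C1 - 5*x^3/6 + 4*x/9


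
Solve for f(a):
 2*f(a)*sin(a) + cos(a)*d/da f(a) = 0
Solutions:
 f(a) = C1*cos(a)^2


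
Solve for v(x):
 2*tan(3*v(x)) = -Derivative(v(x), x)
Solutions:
 v(x) = -asin(C1*exp(-6*x))/3 + pi/3
 v(x) = asin(C1*exp(-6*x))/3


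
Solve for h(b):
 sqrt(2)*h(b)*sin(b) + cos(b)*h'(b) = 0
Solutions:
 h(b) = C1*cos(b)^(sqrt(2))


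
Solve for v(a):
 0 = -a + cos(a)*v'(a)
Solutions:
 v(a) = C1 + Integral(a/cos(a), a)


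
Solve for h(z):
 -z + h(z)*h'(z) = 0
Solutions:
 h(z) = -sqrt(C1 + z^2)
 h(z) = sqrt(C1 + z^2)


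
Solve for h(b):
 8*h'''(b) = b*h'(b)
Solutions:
 h(b) = C1 + Integral(C2*airyai(b/2) + C3*airybi(b/2), b)


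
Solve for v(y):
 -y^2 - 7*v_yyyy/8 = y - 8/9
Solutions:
 v(y) = C1 + C2*y + C3*y^2 + C4*y^3 - y^6/315 - y^5/105 + 8*y^4/189


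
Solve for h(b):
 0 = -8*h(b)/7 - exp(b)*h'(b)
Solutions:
 h(b) = C1*exp(8*exp(-b)/7)


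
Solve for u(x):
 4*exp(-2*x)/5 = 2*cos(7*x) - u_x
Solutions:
 u(x) = C1 + 2*sin(7*x)/7 + 2*exp(-2*x)/5


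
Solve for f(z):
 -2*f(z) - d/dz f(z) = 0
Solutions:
 f(z) = C1*exp(-2*z)


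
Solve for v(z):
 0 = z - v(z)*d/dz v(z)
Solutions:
 v(z) = -sqrt(C1 + z^2)
 v(z) = sqrt(C1 + z^2)


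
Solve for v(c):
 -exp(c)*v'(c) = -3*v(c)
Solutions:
 v(c) = C1*exp(-3*exp(-c))


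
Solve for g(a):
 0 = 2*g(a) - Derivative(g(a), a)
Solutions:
 g(a) = C1*exp(2*a)


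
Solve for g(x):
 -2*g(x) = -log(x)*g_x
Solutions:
 g(x) = C1*exp(2*li(x))


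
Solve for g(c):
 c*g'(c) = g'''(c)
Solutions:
 g(c) = C1 + Integral(C2*airyai(c) + C3*airybi(c), c)


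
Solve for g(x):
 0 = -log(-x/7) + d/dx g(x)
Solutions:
 g(x) = C1 + x*log(-x) + x*(-log(7) - 1)


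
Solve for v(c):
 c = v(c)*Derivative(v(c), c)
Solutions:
 v(c) = -sqrt(C1 + c^2)
 v(c) = sqrt(C1 + c^2)


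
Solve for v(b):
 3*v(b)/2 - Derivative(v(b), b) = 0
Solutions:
 v(b) = C1*exp(3*b/2)


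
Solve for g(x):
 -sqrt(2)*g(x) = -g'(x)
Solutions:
 g(x) = C1*exp(sqrt(2)*x)


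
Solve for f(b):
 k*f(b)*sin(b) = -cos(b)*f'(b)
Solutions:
 f(b) = C1*exp(k*log(cos(b)))


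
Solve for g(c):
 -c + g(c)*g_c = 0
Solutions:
 g(c) = -sqrt(C1 + c^2)
 g(c) = sqrt(C1 + c^2)


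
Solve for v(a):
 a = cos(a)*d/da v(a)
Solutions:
 v(a) = C1 + Integral(a/cos(a), a)


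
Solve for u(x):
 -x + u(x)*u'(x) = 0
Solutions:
 u(x) = -sqrt(C1 + x^2)
 u(x) = sqrt(C1 + x^2)


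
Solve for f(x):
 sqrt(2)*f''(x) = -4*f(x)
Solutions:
 f(x) = C1*sin(2^(3/4)*x) + C2*cos(2^(3/4)*x)


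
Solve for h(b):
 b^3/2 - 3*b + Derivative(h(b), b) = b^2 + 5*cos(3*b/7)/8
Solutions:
 h(b) = C1 - b^4/8 + b^3/3 + 3*b^2/2 + 35*sin(3*b/7)/24


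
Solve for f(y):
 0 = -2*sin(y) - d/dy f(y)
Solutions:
 f(y) = C1 + 2*cos(y)


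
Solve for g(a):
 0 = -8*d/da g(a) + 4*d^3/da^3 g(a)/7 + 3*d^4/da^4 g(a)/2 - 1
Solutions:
 g(a) = C1 + C2*exp(-a*(16/(63*sqrt(1747641) + 83285)^(1/3) + 8 + (63*sqrt(1747641) + 83285)^(1/3))/63)*sin(sqrt(3)*a*(-(63*sqrt(1747641) + 83285)^(1/3) + 16/(63*sqrt(1747641) + 83285)^(1/3))/63) + C3*exp(-a*(16/(63*sqrt(1747641) + 83285)^(1/3) + 8 + (63*sqrt(1747641) + 83285)^(1/3))/63)*cos(sqrt(3)*a*(-(63*sqrt(1747641) + 83285)^(1/3) + 16/(63*sqrt(1747641) + 83285)^(1/3))/63) + C4*exp(2*a*(-4 + 16/(63*sqrt(1747641) + 83285)^(1/3) + (63*sqrt(1747641) + 83285)^(1/3))/63) - a/8


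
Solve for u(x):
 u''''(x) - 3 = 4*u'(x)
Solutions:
 u(x) = C1 + C4*exp(2^(2/3)*x) - 3*x/4 + (C2*sin(2^(2/3)*sqrt(3)*x/2) + C3*cos(2^(2/3)*sqrt(3)*x/2))*exp(-2^(2/3)*x/2)


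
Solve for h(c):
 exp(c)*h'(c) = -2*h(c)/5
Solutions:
 h(c) = C1*exp(2*exp(-c)/5)


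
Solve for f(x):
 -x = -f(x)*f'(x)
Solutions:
 f(x) = -sqrt(C1 + x^2)
 f(x) = sqrt(C1 + x^2)


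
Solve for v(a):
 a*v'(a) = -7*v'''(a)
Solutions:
 v(a) = C1 + Integral(C2*airyai(-7^(2/3)*a/7) + C3*airybi(-7^(2/3)*a/7), a)


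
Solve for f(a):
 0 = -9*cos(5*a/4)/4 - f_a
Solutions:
 f(a) = C1 - 9*sin(5*a/4)/5


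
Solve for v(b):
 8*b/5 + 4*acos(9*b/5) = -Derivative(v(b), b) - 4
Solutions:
 v(b) = C1 - 4*b^2/5 - 4*b*acos(9*b/5) - 4*b + 4*sqrt(25 - 81*b^2)/9


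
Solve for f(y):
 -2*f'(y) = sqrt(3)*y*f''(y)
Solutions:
 f(y) = C1 + C2*y^(1 - 2*sqrt(3)/3)


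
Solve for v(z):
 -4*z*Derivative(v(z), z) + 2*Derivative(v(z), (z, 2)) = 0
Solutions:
 v(z) = C1 + C2*erfi(z)


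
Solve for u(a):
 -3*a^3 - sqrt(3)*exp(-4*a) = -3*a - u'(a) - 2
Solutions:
 u(a) = C1 + 3*a^4/4 - 3*a^2/2 - 2*a - sqrt(3)*exp(-4*a)/4


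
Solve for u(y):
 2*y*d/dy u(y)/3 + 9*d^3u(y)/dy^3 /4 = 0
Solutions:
 u(y) = C1 + Integral(C2*airyai(-2*y/3) + C3*airybi(-2*y/3), y)


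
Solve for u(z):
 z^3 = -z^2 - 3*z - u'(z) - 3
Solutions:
 u(z) = C1 - z^4/4 - z^3/3 - 3*z^2/2 - 3*z


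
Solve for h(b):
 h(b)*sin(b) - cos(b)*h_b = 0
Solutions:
 h(b) = C1/cos(b)


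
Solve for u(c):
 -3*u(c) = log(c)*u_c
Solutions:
 u(c) = C1*exp(-3*li(c))


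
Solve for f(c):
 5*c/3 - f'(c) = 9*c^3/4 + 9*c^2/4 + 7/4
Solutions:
 f(c) = C1 - 9*c^4/16 - 3*c^3/4 + 5*c^2/6 - 7*c/4


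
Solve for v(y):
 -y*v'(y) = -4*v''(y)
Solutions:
 v(y) = C1 + C2*erfi(sqrt(2)*y/4)


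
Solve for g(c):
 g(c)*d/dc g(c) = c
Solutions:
 g(c) = -sqrt(C1 + c^2)
 g(c) = sqrt(C1 + c^2)


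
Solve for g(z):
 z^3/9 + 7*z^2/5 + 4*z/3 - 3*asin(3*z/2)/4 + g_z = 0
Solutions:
 g(z) = C1 - z^4/36 - 7*z^3/15 - 2*z^2/3 + 3*z*asin(3*z/2)/4 + sqrt(4 - 9*z^2)/4


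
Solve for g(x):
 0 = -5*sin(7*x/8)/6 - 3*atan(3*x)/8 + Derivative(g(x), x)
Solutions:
 g(x) = C1 + 3*x*atan(3*x)/8 - log(9*x^2 + 1)/16 - 20*cos(7*x/8)/21


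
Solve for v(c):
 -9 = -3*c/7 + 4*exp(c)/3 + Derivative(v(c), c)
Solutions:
 v(c) = C1 + 3*c^2/14 - 9*c - 4*exp(c)/3


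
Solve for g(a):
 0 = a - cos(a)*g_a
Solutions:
 g(a) = C1 + Integral(a/cos(a), a)


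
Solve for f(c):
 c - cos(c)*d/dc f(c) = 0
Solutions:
 f(c) = C1 + Integral(c/cos(c), c)


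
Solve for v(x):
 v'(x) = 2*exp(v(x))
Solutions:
 v(x) = log(-1/(C1 + 2*x))


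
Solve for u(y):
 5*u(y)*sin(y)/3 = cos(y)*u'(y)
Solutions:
 u(y) = C1/cos(y)^(5/3)


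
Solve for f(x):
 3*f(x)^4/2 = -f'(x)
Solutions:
 f(x) = 2^(1/3)*(1/(C1 + 9*x))^(1/3)
 f(x) = 2^(1/3)*(-3^(2/3) - 3*3^(1/6)*I)*(1/(C1 + 3*x))^(1/3)/6
 f(x) = 2^(1/3)*(-3^(2/3) + 3*3^(1/6)*I)*(1/(C1 + 3*x))^(1/3)/6


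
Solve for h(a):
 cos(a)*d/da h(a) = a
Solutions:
 h(a) = C1 + Integral(a/cos(a), a)


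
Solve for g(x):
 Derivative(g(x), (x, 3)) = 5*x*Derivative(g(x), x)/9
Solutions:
 g(x) = C1 + Integral(C2*airyai(15^(1/3)*x/3) + C3*airybi(15^(1/3)*x/3), x)


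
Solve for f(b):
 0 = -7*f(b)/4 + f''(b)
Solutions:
 f(b) = C1*exp(-sqrt(7)*b/2) + C2*exp(sqrt(7)*b/2)


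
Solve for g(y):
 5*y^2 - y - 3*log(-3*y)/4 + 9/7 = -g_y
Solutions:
 g(y) = C1 - 5*y^3/3 + y^2/2 + 3*y*log(-y)/4 + 3*y*(-19 + 7*log(3))/28


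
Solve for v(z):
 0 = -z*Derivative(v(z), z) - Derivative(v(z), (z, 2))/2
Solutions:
 v(z) = C1 + C2*erf(z)


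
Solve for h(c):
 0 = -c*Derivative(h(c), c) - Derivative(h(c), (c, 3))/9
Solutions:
 h(c) = C1 + Integral(C2*airyai(-3^(2/3)*c) + C3*airybi(-3^(2/3)*c), c)


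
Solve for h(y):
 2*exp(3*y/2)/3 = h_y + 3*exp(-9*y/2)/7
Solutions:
 h(y) = C1 + 4*exp(3*y/2)/9 + 2*exp(-9*y/2)/21


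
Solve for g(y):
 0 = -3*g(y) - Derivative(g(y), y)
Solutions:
 g(y) = C1*exp(-3*y)


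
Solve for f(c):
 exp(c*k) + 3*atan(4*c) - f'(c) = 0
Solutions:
 f(c) = C1 + 3*c*atan(4*c) + Piecewise((exp(c*k)/k, Ne(k, 0)), (c, True)) - 3*log(16*c^2 + 1)/8


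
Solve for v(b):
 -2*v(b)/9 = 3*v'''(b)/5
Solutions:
 v(b) = C3*exp(-10^(1/3)*b/3) + (C1*sin(10^(1/3)*sqrt(3)*b/6) + C2*cos(10^(1/3)*sqrt(3)*b/6))*exp(10^(1/3)*b/6)


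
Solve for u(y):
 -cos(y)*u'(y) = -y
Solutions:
 u(y) = C1 + Integral(y/cos(y), y)


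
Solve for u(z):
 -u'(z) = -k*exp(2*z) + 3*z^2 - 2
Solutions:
 u(z) = C1 + k*exp(2*z)/2 - z^3 + 2*z


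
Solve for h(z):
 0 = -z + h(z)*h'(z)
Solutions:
 h(z) = -sqrt(C1 + z^2)
 h(z) = sqrt(C1 + z^2)


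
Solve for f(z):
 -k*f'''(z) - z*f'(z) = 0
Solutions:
 f(z) = C1 + Integral(C2*airyai(z*(-1/k)^(1/3)) + C3*airybi(z*(-1/k)^(1/3)), z)


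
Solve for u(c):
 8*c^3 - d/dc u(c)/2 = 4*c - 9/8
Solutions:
 u(c) = C1 + 4*c^4 - 4*c^2 + 9*c/4


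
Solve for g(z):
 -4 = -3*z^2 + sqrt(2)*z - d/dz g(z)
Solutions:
 g(z) = C1 - z^3 + sqrt(2)*z^2/2 + 4*z


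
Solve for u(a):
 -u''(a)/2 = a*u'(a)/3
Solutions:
 u(a) = C1 + C2*erf(sqrt(3)*a/3)


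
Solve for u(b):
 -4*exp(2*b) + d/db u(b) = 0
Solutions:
 u(b) = C1 + 2*exp(2*b)


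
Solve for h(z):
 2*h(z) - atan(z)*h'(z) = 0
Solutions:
 h(z) = C1*exp(2*Integral(1/atan(z), z))


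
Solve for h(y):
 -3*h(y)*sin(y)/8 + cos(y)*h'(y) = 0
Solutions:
 h(y) = C1/cos(y)^(3/8)


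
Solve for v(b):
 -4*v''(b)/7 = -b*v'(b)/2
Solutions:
 v(b) = C1 + C2*erfi(sqrt(7)*b/4)


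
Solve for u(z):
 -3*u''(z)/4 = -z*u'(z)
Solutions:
 u(z) = C1 + C2*erfi(sqrt(6)*z/3)


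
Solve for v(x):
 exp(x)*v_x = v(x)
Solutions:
 v(x) = C1*exp(-exp(-x))


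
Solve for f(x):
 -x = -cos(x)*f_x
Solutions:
 f(x) = C1 + Integral(x/cos(x), x)


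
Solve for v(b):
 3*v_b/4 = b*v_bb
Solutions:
 v(b) = C1 + C2*b^(7/4)


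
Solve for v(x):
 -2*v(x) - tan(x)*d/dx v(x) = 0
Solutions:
 v(x) = C1/sin(x)^2


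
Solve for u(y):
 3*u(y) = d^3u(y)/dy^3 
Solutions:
 u(y) = C3*exp(3^(1/3)*y) + (C1*sin(3^(5/6)*y/2) + C2*cos(3^(5/6)*y/2))*exp(-3^(1/3)*y/2)


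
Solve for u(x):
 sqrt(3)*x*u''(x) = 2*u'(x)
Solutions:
 u(x) = C1 + C2*x^(1 + 2*sqrt(3)/3)


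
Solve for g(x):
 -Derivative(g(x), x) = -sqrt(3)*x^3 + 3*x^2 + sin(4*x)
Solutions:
 g(x) = C1 + sqrt(3)*x^4/4 - x^3 + cos(4*x)/4


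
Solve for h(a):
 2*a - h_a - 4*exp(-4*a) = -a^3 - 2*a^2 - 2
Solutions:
 h(a) = C1 + a^4/4 + 2*a^3/3 + a^2 + 2*a + exp(-4*a)


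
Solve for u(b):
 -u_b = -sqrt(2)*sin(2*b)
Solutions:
 u(b) = C1 - sqrt(2)*cos(2*b)/2


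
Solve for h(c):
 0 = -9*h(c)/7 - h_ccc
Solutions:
 h(c) = C3*exp(-21^(2/3)*c/7) + (C1*sin(3*3^(1/6)*7^(2/3)*c/14) + C2*cos(3*3^(1/6)*7^(2/3)*c/14))*exp(21^(2/3)*c/14)


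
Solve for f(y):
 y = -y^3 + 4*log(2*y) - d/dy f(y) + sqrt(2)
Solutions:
 f(y) = C1 - y^4/4 - y^2/2 + 4*y*log(y) - 4*y + sqrt(2)*y + y*log(16)


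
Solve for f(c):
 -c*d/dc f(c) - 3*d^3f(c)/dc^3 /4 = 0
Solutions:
 f(c) = C1 + Integral(C2*airyai(-6^(2/3)*c/3) + C3*airybi(-6^(2/3)*c/3), c)


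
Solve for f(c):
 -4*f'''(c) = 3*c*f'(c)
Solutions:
 f(c) = C1 + Integral(C2*airyai(-6^(1/3)*c/2) + C3*airybi(-6^(1/3)*c/2), c)


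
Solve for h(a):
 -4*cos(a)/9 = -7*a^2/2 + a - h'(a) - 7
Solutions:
 h(a) = C1 - 7*a^3/6 + a^2/2 - 7*a + 4*sin(a)/9


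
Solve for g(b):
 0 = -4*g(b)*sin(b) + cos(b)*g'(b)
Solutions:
 g(b) = C1/cos(b)^4


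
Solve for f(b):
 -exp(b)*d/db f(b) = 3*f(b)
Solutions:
 f(b) = C1*exp(3*exp(-b))


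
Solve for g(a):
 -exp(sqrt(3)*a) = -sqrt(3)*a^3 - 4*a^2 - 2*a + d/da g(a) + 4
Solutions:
 g(a) = C1 + sqrt(3)*a^4/4 + 4*a^3/3 + a^2 - 4*a - sqrt(3)*exp(sqrt(3)*a)/3


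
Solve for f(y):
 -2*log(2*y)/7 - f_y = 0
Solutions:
 f(y) = C1 - 2*y*log(y)/7 - 2*y*log(2)/7 + 2*y/7


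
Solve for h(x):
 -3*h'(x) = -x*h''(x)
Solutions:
 h(x) = C1 + C2*x^4


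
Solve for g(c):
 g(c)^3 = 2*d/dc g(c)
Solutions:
 g(c) = -sqrt(-1/(C1 + c))
 g(c) = sqrt(-1/(C1 + c))


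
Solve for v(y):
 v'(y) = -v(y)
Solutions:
 v(y) = C1*exp(-y)


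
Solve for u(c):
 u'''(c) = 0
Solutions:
 u(c) = C1 + C2*c + C3*c^2


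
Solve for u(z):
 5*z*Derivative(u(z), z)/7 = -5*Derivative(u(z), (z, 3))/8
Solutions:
 u(z) = C1 + Integral(C2*airyai(-2*7^(2/3)*z/7) + C3*airybi(-2*7^(2/3)*z/7), z)


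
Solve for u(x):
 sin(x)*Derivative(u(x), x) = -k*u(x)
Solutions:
 u(x) = C1*exp(k*(-log(cos(x) - 1) + log(cos(x) + 1))/2)


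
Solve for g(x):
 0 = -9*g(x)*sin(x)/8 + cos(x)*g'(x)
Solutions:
 g(x) = C1/cos(x)^(9/8)


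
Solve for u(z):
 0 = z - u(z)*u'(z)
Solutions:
 u(z) = -sqrt(C1 + z^2)
 u(z) = sqrt(C1 + z^2)


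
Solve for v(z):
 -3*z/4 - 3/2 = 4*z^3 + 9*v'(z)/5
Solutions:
 v(z) = C1 - 5*z^4/9 - 5*z^2/24 - 5*z/6


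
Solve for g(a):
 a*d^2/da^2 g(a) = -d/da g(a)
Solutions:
 g(a) = C1 + C2*log(a)


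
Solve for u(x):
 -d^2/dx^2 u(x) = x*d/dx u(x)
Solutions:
 u(x) = C1 + C2*erf(sqrt(2)*x/2)


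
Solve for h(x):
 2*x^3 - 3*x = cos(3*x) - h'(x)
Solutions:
 h(x) = C1 - x^4/2 + 3*x^2/2 + sin(3*x)/3


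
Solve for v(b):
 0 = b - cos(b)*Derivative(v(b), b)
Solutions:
 v(b) = C1 + Integral(b/cos(b), b)


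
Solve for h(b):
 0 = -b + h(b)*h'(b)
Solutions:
 h(b) = -sqrt(C1 + b^2)
 h(b) = sqrt(C1 + b^2)


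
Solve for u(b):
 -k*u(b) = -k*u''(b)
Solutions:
 u(b) = C1*exp(-b) + C2*exp(b)


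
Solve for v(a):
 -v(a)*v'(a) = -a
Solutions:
 v(a) = -sqrt(C1 + a^2)
 v(a) = sqrt(C1 + a^2)


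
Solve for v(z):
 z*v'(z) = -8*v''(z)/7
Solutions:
 v(z) = C1 + C2*erf(sqrt(7)*z/4)


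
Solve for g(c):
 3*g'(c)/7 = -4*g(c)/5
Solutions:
 g(c) = C1*exp(-28*c/15)


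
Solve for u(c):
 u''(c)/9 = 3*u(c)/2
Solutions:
 u(c) = C1*exp(-3*sqrt(6)*c/2) + C2*exp(3*sqrt(6)*c/2)


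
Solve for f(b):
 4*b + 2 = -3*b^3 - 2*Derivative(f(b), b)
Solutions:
 f(b) = C1 - 3*b^4/8 - b^2 - b


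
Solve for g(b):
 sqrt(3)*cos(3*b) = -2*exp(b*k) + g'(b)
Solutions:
 g(b) = C1 + sqrt(3)*sin(3*b)/3 + 2*exp(b*k)/k


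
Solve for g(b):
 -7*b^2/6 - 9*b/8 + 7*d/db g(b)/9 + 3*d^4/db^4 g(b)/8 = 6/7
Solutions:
 g(b) = C1 + C4*exp(-2*7^(1/3)*b/3) + b^3/2 + 81*b^2/112 + 54*b/49 + (C2*sin(sqrt(3)*7^(1/3)*b/3) + C3*cos(sqrt(3)*7^(1/3)*b/3))*exp(7^(1/3)*b/3)


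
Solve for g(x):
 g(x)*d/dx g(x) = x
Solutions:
 g(x) = -sqrt(C1 + x^2)
 g(x) = sqrt(C1 + x^2)


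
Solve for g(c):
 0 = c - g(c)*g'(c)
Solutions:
 g(c) = -sqrt(C1 + c^2)
 g(c) = sqrt(C1 + c^2)


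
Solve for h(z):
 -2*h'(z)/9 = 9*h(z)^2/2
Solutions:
 h(z) = 4/(C1 + 81*z)


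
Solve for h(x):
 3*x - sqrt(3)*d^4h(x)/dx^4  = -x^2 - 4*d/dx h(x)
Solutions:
 h(x) = C1 + C4*exp(2^(2/3)*3^(5/6)*x/3) - x^3/12 - 3*x^2/8 + (C2*sin(2^(2/3)*3^(1/3)*x/2) + C3*cos(2^(2/3)*3^(1/3)*x/2))*exp(-2^(2/3)*3^(5/6)*x/6)


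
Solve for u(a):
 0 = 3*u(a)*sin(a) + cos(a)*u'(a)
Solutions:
 u(a) = C1*cos(a)^3


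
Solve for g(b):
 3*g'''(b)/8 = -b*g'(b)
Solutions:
 g(b) = C1 + Integral(C2*airyai(-2*3^(2/3)*b/3) + C3*airybi(-2*3^(2/3)*b/3), b)


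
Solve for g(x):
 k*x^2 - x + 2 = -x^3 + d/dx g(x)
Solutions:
 g(x) = C1 + k*x^3/3 + x^4/4 - x^2/2 + 2*x


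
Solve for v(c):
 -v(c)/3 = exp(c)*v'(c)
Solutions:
 v(c) = C1*exp(exp(-c)/3)


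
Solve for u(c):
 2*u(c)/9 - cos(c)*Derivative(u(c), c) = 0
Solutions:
 u(c) = C1*(sin(c) + 1)^(1/9)/(sin(c) - 1)^(1/9)


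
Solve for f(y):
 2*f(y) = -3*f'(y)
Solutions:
 f(y) = C1*exp(-2*y/3)


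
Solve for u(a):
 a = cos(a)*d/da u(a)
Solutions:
 u(a) = C1 + Integral(a/cos(a), a)


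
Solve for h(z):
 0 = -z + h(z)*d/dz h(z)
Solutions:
 h(z) = -sqrt(C1 + z^2)
 h(z) = sqrt(C1 + z^2)


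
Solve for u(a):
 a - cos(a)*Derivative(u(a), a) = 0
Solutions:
 u(a) = C1 + Integral(a/cos(a), a)


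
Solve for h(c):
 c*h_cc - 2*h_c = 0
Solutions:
 h(c) = C1 + C2*c^3


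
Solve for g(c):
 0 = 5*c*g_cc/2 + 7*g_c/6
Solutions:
 g(c) = C1 + C2*c^(8/15)


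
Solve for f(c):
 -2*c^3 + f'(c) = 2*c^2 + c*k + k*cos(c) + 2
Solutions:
 f(c) = C1 + c^4/2 + 2*c^3/3 + c^2*k/2 + 2*c + k*sin(c)


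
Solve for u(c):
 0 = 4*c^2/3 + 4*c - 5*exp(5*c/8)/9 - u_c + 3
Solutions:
 u(c) = C1 + 4*c^3/9 + 2*c^2 + 3*c - 8*exp(5*c/8)/9


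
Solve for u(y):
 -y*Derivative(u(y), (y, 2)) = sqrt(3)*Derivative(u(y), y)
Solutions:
 u(y) = C1 + C2*y^(1 - sqrt(3))


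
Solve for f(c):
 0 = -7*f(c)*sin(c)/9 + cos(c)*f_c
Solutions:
 f(c) = C1/cos(c)^(7/9)


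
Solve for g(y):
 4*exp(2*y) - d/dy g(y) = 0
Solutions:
 g(y) = C1 + 2*exp(2*y)


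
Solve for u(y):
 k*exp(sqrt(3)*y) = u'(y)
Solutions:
 u(y) = C1 + sqrt(3)*k*exp(sqrt(3)*y)/3


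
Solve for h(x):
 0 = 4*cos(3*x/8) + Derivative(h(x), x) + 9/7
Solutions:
 h(x) = C1 - 9*x/7 - 32*sin(3*x/8)/3


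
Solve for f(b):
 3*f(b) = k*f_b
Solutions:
 f(b) = C1*exp(3*b/k)


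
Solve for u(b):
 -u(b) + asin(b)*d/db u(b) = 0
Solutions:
 u(b) = C1*exp(Integral(1/asin(b), b))


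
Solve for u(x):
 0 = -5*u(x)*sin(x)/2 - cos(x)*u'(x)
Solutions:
 u(x) = C1*cos(x)^(5/2)


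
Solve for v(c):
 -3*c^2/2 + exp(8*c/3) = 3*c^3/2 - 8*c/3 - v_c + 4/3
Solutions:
 v(c) = C1 + 3*c^4/8 + c^3/2 - 4*c^2/3 + 4*c/3 - 3*exp(8*c/3)/8


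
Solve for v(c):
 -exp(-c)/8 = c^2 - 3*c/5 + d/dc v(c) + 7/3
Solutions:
 v(c) = C1 - c^3/3 + 3*c^2/10 - 7*c/3 + exp(-c)/8


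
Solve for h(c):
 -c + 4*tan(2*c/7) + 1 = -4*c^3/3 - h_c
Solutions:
 h(c) = C1 - c^4/3 + c^2/2 - c + 14*log(cos(2*c/7))


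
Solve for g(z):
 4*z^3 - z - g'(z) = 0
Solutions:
 g(z) = C1 + z^4 - z^2/2


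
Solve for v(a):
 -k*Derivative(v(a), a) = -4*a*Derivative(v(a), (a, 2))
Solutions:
 v(a) = C1 + a^(re(k)/4 + 1)*(C2*sin(log(a)*Abs(im(k))/4) + C3*cos(log(a)*im(k)/4))


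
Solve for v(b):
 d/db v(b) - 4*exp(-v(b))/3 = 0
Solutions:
 v(b) = log(C1 + 4*b/3)


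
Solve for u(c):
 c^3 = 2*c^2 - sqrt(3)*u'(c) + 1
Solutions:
 u(c) = C1 - sqrt(3)*c^4/12 + 2*sqrt(3)*c^3/9 + sqrt(3)*c/3


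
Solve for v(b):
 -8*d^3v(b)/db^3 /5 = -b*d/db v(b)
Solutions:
 v(b) = C1 + Integral(C2*airyai(5^(1/3)*b/2) + C3*airybi(5^(1/3)*b/2), b)


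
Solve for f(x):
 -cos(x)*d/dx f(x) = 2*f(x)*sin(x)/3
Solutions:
 f(x) = C1*cos(x)^(2/3)


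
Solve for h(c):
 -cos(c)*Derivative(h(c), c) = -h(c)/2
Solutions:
 h(c) = C1*(sin(c) + 1)^(1/4)/(sin(c) - 1)^(1/4)


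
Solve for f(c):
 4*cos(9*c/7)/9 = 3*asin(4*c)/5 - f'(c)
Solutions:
 f(c) = C1 + 3*c*asin(4*c)/5 + 3*sqrt(1 - 16*c^2)/20 - 28*sin(9*c/7)/81


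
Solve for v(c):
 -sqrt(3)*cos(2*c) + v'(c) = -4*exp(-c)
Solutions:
 v(c) = C1 + sqrt(3)*sin(2*c)/2 + 4*exp(-c)


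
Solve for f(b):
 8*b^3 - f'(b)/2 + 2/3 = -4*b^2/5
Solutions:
 f(b) = C1 + 4*b^4 + 8*b^3/15 + 4*b/3


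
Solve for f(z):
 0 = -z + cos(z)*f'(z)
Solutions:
 f(z) = C1 + Integral(z/cos(z), z)


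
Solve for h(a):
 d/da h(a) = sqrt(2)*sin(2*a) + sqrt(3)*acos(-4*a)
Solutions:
 h(a) = C1 + sqrt(3)*(a*acos(-4*a) + sqrt(1 - 16*a^2)/4) - sqrt(2)*cos(2*a)/2


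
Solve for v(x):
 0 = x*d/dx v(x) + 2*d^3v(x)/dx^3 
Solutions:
 v(x) = C1 + Integral(C2*airyai(-2^(2/3)*x/2) + C3*airybi(-2^(2/3)*x/2), x)


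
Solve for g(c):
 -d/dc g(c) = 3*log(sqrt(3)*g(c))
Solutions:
 2*Integral(1/(2*log(_y) + log(3)), (_y, g(c)))/3 = C1 - c


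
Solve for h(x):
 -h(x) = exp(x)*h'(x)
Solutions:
 h(x) = C1*exp(exp(-x))


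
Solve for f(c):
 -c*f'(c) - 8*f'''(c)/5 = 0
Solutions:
 f(c) = C1 + Integral(C2*airyai(-5^(1/3)*c/2) + C3*airybi(-5^(1/3)*c/2), c)


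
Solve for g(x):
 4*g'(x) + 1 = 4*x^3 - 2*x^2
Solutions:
 g(x) = C1 + x^4/4 - x^3/6 - x/4


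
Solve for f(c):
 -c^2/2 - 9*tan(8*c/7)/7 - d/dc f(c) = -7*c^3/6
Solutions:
 f(c) = C1 + 7*c^4/24 - c^3/6 + 9*log(cos(8*c/7))/8


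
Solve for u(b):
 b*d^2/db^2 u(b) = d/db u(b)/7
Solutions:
 u(b) = C1 + C2*b^(8/7)


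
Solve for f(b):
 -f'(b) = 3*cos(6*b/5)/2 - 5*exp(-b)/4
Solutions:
 f(b) = C1 - 5*sin(6*b/5)/4 - 5*exp(-b)/4


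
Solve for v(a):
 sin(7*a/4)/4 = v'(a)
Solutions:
 v(a) = C1 - cos(7*a/4)/7


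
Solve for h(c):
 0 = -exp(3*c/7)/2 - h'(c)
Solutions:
 h(c) = C1 - 7*exp(3*c/7)/6


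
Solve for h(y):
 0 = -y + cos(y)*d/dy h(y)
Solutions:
 h(y) = C1 + Integral(y/cos(y), y)


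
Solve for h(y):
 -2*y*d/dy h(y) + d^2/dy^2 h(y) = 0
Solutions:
 h(y) = C1 + C2*erfi(y)


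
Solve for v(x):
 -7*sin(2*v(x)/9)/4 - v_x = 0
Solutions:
 7*x/4 + 9*log(cos(2*v(x)/9) - 1)/4 - 9*log(cos(2*v(x)/9) + 1)/4 = C1


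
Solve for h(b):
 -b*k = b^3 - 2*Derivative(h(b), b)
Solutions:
 h(b) = C1 + b^4/8 + b^2*k/4


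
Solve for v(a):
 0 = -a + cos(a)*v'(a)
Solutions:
 v(a) = C1 + Integral(a/cos(a), a)


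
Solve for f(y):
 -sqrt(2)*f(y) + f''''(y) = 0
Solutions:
 f(y) = C1*exp(-2^(1/8)*y) + C2*exp(2^(1/8)*y) + C3*sin(2^(1/8)*y) + C4*cos(2^(1/8)*y)


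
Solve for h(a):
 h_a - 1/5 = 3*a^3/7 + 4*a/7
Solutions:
 h(a) = C1 + 3*a^4/28 + 2*a^2/7 + a/5


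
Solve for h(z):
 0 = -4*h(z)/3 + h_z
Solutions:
 h(z) = C1*exp(4*z/3)


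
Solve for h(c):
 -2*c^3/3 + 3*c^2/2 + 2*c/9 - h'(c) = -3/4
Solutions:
 h(c) = C1 - c^4/6 + c^3/2 + c^2/9 + 3*c/4


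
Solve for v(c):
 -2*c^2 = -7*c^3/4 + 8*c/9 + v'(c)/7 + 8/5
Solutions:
 v(c) = C1 + 49*c^4/16 - 14*c^3/3 - 28*c^2/9 - 56*c/5


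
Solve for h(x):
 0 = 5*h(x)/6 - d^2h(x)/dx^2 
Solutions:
 h(x) = C1*exp(-sqrt(30)*x/6) + C2*exp(sqrt(30)*x/6)


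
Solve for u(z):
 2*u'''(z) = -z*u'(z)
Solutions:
 u(z) = C1 + Integral(C2*airyai(-2^(2/3)*z/2) + C3*airybi(-2^(2/3)*z/2), z)


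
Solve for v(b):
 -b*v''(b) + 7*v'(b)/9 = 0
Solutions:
 v(b) = C1 + C2*b^(16/9)


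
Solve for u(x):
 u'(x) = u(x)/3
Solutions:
 u(x) = C1*exp(x/3)


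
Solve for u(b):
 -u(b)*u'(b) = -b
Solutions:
 u(b) = -sqrt(C1 + b^2)
 u(b) = sqrt(C1 + b^2)


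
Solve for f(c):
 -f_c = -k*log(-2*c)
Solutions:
 f(c) = C1 + c*k*log(-c) + c*k*(-1 + log(2))


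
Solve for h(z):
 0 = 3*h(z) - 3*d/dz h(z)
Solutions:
 h(z) = C1*exp(z)


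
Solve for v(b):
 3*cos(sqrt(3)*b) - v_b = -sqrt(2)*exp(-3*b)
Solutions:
 v(b) = C1 + sqrt(3)*sin(sqrt(3)*b) - sqrt(2)*exp(-3*b)/3


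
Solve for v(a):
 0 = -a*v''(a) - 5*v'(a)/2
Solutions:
 v(a) = C1 + C2/a^(3/2)


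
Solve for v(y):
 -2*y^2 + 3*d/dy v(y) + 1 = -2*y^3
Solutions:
 v(y) = C1 - y^4/6 + 2*y^3/9 - y/3


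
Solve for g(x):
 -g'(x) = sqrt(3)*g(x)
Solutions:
 g(x) = C1*exp(-sqrt(3)*x)


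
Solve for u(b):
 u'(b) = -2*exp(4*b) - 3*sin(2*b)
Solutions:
 u(b) = C1 - exp(4*b)/2 + 3*cos(2*b)/2


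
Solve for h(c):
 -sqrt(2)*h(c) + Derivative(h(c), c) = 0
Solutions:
 h(c) = C1*exp(sqrt(2)*c)


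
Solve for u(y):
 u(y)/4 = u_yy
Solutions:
 u(y) = C1*exp(-y/2) + C2*exp(y/2)


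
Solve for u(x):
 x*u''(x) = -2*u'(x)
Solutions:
 u(x) = C1 + C2/x


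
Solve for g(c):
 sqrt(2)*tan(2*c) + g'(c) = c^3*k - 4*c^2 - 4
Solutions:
 g(c) = C1 + c^4*k/4 - 4*c^3/3 - 4*c + sqrt(2)*log(cos(2*c))/2


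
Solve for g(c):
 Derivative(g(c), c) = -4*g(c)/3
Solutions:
 g(c) = C1*exp(-4*c/3)


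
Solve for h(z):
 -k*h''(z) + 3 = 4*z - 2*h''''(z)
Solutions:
 h(z) = C1 + C2*z + C3*exp(-sqrt(2)*sqrt(k)*z/2) + C4*exp(sqrt(2)*sqrt(k)*z/2) - 2*z^3/(3*k) + 3*z^2/(2*k)


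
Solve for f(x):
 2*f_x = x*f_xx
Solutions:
 f(x) = C1 + C2*x^3


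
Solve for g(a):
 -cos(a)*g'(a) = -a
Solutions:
 g(a) = C1 + Integral(a/cos(a), a)


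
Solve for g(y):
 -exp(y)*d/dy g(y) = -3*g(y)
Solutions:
 g(y) = C1*exp(-3*exp(-y))


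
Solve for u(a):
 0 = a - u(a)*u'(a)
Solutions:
 u(a) = -sqrt(C1 + a^2)
 u(a) = sqrt(C1 + a^2)


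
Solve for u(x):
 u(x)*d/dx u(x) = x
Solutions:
 u(x) = -sqrt(C1 + x^2)
 u(x) = sqrt(C1 + x^2)


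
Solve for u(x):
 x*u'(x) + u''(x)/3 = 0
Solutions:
 u(x) = C1 + C2*erf(sqrt(6)*x/2)


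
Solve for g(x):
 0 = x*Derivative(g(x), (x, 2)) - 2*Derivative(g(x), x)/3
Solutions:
 g(x) = C1 + C2*x^(5/3)


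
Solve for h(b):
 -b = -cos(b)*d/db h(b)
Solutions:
 h(b) = C1 + Integral(b/cos(b), b)


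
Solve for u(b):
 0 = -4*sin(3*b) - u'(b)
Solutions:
 u(b) = C1 + 4*cos(3*b)/3


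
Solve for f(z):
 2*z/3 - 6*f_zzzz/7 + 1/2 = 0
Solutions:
 f(z) = C1 + C2*z + C3*z^2 + C4*z^3 + 7*z^5/1080 + 7*z^4/288


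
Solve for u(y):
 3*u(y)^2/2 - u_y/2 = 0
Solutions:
 u(y) = -1/(C1 + 3*y)


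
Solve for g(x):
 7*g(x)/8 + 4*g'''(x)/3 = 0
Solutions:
 g(x) = C3*exp(-42^(1/3)*x/4) + (C1*sin(14^(1/3)*3^(5/6)*x/8) + C2*cos(14^(1/3)*3^(5/6)*x/8))*exp(42^(1/3)*x/8)


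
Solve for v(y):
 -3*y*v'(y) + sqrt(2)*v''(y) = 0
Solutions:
 v(y) = C1 + C2*erfi(2^(1/4)*sqrt(3)*y/2)


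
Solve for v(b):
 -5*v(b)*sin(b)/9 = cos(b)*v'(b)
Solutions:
 v(b) = C1*cos(b)^(5/9)


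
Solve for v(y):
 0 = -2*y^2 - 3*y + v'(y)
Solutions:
 v(y) = C1 + 2*y^3/3 + 3*y^2/2


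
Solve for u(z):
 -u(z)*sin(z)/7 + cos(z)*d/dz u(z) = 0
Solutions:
 u(z) = C1/cos(z)^(1/7)


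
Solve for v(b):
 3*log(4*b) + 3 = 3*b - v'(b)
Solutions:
 v(b) = C1 + 3*b^2/2 - 3*b*log(b) - b*log(64)


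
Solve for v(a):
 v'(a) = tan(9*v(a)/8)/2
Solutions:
 v(a) = -8*asin(C1*exp(9*a/16))/9 + 8*pi/9
 v(a) = 8*asin(C1*exp(9*a/16))/9


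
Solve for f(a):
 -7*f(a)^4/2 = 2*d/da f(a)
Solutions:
 f(a) = 2^(2/3)*(1/(C1 + 21*a))^(1/3)
 f(a) = (-6^(2/3) - 3*2^(2/3)*3^(1/6)*I)*(1/(C1 + 7*a))^(1/3)/6
 f(a) = (-6^(2/3) + 3*2^(2/3)*3^(1/6)*I)*(1/(C1 + 7*a))^(1/3)/6


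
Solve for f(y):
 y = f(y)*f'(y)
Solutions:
 f(y) = -sqrt(C1 + y^2)
 f(y) = sqrt(C1 + y^2)


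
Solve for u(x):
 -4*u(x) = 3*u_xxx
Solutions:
 u(x) = C3*exp(-6^(2/3)*x/3) + (C1*sin(2^(2/3)*3^(1/6)*x/2) + C2*cos(2^(2/3)*3^(1/6)*x/2))*exp(6^(2/3)*x/6)


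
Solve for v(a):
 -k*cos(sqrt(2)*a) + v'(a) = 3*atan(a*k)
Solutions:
 v(a) = C1 + sqrt(2)*k*sin(sqrt(2)*a)/2 + 3*Piecewise((a*atan(a*k) - log(a^2*k^2 + 1)/(2*k), Ne(k, 0)), (0, True))


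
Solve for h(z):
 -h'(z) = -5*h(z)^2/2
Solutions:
 h(z) = -2/(C1 + 5*z)


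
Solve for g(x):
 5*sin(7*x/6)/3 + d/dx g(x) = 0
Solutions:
 g(x) = C1 + 10*cos(7*x/6)/7


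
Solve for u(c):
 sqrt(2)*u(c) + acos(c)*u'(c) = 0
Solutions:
 u(c) = C1*exp(-sqrt(2)*Integral(1/acos(c), c))


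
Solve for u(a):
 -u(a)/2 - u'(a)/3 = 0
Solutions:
 u(a) = C1*exp(-3*a/2)


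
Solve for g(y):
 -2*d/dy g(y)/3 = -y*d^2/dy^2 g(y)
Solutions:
 g(y) = C1 + C2*y^(5/3)


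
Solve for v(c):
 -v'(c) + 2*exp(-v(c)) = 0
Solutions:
 v(c) = log(C1 + 2*c)


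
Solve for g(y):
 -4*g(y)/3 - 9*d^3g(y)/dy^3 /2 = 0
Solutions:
 g(y) = C3*exp(-2*y/3) + (C1*sin(sqrt(3)*y/3) + C2*cos(sqrt(3)*y/3))*exp(y/3)


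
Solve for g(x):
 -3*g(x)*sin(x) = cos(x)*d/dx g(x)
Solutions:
 g(x) = C1*cos(x)^3


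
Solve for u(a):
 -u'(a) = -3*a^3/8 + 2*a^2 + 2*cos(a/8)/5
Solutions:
 u(a) = C1 + 3*a^4/32 - 2*a^3/3 - 16*sin(a/8)/5


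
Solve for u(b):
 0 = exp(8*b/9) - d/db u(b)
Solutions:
 u(b) = C1 + 9*exp(8*b/9)/8


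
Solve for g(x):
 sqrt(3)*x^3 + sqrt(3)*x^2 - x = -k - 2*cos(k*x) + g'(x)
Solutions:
 g(x) = C1 + k*x + sqrt(3)*x^4/4 + sqrt(3)*x^3/3 - x^2/2 + 2*sin(k*x)/k


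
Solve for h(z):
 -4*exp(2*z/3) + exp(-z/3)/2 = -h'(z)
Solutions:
 h(z) = C1 + 6*exp(2*z/3) + 3*exp(-z/3)/2


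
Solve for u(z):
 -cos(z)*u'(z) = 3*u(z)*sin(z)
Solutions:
 u(z) = C1*cos(z)^3


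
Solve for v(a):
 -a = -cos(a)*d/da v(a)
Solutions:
 v(a) = C1 + Integral(a/cos(a), a)


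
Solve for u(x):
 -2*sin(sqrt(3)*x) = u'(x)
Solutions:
 u(x) = C1 + 2*sqrt(3)*cos(sqrt(3)*x)/3


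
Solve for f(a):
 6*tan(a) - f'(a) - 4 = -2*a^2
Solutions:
 f(a) = C1 + 2*a^3/3 - 4*a - 6*log(cos(a))


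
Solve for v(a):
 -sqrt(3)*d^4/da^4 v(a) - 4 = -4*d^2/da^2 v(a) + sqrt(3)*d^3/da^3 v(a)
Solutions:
 v(a) = C1 + C2*a + C3*exp(a*(-3 + sqrt(3)*sqrt(3 + 16*sqrt(3)))/6) + C4*exp(-a*(3 + sqrt(3)*sqrt(3 + 16*sqrt(3)))/6) + a^2/2


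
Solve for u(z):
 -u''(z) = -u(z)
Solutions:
 u(z) = C1*exp(-z) + C2*exp(z)


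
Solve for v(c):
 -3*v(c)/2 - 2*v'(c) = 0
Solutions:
 v(c) = C1*exp(-3*c/4)


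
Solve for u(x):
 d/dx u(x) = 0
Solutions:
 u(x) = C1


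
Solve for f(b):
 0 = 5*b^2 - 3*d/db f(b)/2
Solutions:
 f(b) = C1 + 10*b^3/9


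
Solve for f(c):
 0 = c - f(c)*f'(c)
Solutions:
 f(c) = -sqrt(C1 + c^2)
 f(c) = sqrt(C1 + c^2)


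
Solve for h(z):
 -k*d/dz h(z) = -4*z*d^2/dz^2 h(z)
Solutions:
 h(z) = C1 + z^(re(k)/4 + 1)*(C2*sin(log(z)*Abs(im(k))/4) + C3*cos(log(z)*im(k)/4))


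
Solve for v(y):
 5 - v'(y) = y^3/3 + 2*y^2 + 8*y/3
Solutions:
 v(y) = C1 - y^4/12 - 2*y^3/3 - 4*y^2/3 + 5*y


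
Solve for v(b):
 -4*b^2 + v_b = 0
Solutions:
 v(b) = C1 + 4*b^3/3


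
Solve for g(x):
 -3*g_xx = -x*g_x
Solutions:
 g(x) = C1 + C2*erfi(sqrt(6)*x/6)


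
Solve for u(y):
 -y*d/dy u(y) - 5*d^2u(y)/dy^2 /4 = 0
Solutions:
 u(y) = C1 + C2*erf(sqrt(10)*y/5)


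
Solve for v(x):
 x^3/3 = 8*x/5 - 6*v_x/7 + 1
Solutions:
 v(x) = C1 - 7*x^4/72 + 14*x^2/15 + 7*x/6


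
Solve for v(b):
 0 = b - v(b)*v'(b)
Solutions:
 v(b) = -sqrt(C1 + b^2)
 v(b) = sqrt(C1 + b^2)


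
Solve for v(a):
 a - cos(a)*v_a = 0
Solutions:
 v(a) = C1 + Integral(a/cos(a), a)


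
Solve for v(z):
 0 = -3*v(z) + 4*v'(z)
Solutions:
 v(z) = C1*exp(3*z/4)


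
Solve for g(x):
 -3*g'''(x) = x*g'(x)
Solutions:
 g(x) = C1 + Integral(C2*airyai(-3^(2/3)*x/3) + C3*airybi(-3^(2/3)*x/3), x)


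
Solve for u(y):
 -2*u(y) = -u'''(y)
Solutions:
 u(y) = C3*exp(2^(1/3)*y) + (C1*sin(2^(1/3)*sqrt(3)*y/2) + C2*cos(2^(1/3)*sqrt(3)*y/2))*exp(-2^(1/3)*y/2)


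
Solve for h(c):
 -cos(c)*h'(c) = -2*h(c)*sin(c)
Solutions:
 h(c) = C1/cos(c)^2


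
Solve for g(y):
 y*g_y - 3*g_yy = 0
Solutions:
 g(y) = C1 + C2*erfi(sqrt(6)*y/6)


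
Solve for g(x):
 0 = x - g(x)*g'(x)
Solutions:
 g(x) = -sqrt(C1 + x^2)
 g(x) = sqrt(C1 + x^2)


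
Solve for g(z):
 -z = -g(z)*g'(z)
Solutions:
 g(z) = -sqrt(C1 + z^2)
 g(z) = sqrt(C1 + z^2)


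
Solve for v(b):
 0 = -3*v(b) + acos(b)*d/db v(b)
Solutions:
 v(b) = C1*exp(3*Integral(1/acos(b), b))


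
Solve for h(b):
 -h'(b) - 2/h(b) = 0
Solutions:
 h(b) = -sqrt(C1 - 4*b)
 h(b) = sqrt(C1 - 4*b)


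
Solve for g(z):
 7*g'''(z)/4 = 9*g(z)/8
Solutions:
 g(z) = C3*exp(42^(2/3)*z/14) + (C1*sin(3*14^(2/3)*3^(1/6)*z/28) + C2*cos(3*14^(2/3)*3^(1/6)*z/28))*exp(-42^(2/3)*z/28)


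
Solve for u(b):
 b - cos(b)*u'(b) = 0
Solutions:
 u(b) = C1 + Integral(b/cos(b), b)


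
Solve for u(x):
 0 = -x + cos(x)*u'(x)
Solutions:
 u(x) = C1 + Integral(x/cos(x), x)


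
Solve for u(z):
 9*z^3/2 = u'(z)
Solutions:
 u(z) = C1 + 9*z^4/8


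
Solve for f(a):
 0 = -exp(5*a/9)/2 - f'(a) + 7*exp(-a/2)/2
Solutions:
 f(a) = C1 - 9*exp(5*a/9)/10 - 7*exp(-a/2)


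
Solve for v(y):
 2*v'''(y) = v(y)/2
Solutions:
 v(y) = C3*exp(2^(1/3)*y/2) + (C1*sin(2^(1/3)*sqrt(3)*y/4) + C2*cos(2^(1/3)*sqrt(3)*y/4))*exp(-2^(1/3)*y/4)


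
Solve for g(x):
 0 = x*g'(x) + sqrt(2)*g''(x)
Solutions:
 g(x) = C1 + C2*erf(2^(1/4)*x/2)


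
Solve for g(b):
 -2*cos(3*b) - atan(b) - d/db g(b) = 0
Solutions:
 g(b) = C1 - b*atan(b) + log(b^2 + 1)/2 - 2*sin(3*b)/3


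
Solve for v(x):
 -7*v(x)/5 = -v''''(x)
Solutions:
 v(x) = C1*exp(-5^(3/4)*7^(1/4)*x/5) + C2*exp(5^(3/4)*7^(1/4)*x/5) + C3*sin(5^(3/4)*7^(1/4)*x/5) + C4*cos(5^(3/4)*7^(1/4)*x/5)


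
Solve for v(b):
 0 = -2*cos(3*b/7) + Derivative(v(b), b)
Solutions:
 v(b) = C1 + 14*sin(3*b/7)/3


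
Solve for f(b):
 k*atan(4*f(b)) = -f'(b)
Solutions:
 Integral(1/atan(4*_y), (_y, f(b))) = C1 - b*k


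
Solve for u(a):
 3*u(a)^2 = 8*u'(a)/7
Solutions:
 u(a) = -8/(C1 + 21*a)


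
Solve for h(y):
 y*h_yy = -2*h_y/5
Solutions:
 h(y) = C1 + C2*y^(3/5)


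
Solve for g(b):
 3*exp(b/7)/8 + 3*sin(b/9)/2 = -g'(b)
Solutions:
 g(b) = C1 - 21*exp(b/7)/8 + 27*cos(b/9)/2


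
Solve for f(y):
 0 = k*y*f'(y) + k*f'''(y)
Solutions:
 f(y) = C1 + Integral(C2*airyai(-y) + C3*airybi(-y), y)


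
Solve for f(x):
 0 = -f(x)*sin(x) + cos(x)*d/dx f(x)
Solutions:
 f(x) = C1/cos(x)


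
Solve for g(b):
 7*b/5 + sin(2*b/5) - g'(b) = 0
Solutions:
 g(b) = C1 + 7*b^2/10 - 5*cos(2*b/5)/2


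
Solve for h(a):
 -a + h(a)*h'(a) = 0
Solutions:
 h(a) = -sqrt(C1 + a^2)
 h(a) = sqrt(C1 + a^2)


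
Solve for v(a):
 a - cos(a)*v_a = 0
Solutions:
 v(a) = C1 + Integral(a/cos(a), a)


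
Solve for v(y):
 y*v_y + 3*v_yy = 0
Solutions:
 v(y) = C1 + C2*erf(sqrt(6)*y/6)


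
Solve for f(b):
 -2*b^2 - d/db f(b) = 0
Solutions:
 f(b) = C1 - 2*b^3/3


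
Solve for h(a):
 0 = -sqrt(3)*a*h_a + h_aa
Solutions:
 h(a) = C1 + C2*erfi(sqrt(2)*3^(1/4)*a/2)


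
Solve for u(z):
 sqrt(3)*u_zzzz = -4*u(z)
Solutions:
 u(z) = (C1*sin(3^(7/8)*z/3) + C2*cos(3^(7/8)*z/3))*exp(-3^(7/8)*z/3) + (C3*sin(3^(7/8)*z/3) + C4*cos(3^(7/8)*z/3))*exp(3^(7/8)*z/3)


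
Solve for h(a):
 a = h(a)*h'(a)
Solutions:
 h(a) = -sqrt(C1 + a^2)
 h(a) = sqrt(C1 + a^2)


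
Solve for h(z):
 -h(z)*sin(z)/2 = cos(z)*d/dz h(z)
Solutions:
 h(z) = C1*sqrt(cos(z))


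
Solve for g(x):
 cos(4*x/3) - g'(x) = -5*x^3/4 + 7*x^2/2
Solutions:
 g(x) = C1 + 5*x^4/16 - 7*x^3/6 + 3*sin(4*x/3)/4


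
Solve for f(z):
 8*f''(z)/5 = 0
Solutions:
 f(z) = C1 + C2*z


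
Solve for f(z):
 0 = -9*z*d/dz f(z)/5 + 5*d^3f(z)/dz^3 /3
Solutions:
 f(z) = C1 + Integral(C2*airyai(3*5^(1/3)*z/5) + C3*airybi(3*5^(1/3)*z/5), z)


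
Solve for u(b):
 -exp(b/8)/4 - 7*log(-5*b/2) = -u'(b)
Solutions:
 u(b) = C1 + 7*b*log(-b) + 7*b*(-1 - log(2) + log(5)) + 2*exp(b/8)


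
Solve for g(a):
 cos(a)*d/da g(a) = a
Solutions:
 g(a) = C1 + Integral(a/cos(a), a)


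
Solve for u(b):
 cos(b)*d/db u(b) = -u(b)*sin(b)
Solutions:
 u(b) = C1*cos(b)


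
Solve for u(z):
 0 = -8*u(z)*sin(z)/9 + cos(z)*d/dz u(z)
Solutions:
 u(z) = C1/cos(z)^(8/9)


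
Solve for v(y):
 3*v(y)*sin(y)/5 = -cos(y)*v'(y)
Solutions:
 v(y) = C1*cos(y)^(3/5)


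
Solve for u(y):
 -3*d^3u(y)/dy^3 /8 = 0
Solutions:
 u(y) = C1 + C2*y + C3*y^2


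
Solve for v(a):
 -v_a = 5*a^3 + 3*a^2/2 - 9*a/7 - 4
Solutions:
 v(a) = C1 - 5*a^4/4 - a^3/2 + 9*a^2/14 + 4*a


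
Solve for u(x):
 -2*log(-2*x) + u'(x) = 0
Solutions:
 u(x) = C1 + 2*x*log(-x) + 2*x*(-1 + log(2))


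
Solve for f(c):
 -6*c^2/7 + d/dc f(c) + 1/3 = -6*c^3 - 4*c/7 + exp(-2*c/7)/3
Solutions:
 f(c) = C1 - 3*c^4/2 + 2*c^3/7 - 2*c^2/7 - c/3 - 7*exp(-2*c/7)/6


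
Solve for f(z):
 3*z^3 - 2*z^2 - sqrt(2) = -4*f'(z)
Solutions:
 f(z) = C1 - 3*z^4/16 + z^3/6 + sqrt(2)*z/4


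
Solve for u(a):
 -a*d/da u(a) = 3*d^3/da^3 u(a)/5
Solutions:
 u(a) = C1 + Integral(C2*airyai(-3^(2/3)*5^(1/3)*a/3) + C3*airybi(-3^(2/3)*5^(1/3)*a/3), a)
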